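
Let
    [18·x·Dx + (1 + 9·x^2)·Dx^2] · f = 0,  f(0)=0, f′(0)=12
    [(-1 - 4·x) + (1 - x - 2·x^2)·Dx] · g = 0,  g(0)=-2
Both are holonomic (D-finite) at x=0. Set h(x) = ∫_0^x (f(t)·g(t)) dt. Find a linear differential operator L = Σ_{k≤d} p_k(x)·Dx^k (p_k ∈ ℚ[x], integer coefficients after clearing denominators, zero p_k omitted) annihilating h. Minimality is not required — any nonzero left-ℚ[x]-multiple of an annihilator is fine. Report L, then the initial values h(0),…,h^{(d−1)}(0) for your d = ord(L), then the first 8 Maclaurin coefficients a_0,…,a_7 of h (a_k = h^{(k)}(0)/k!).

L = (4 + 18·x + 108·x^2)·Dx + (2 - 10·x + 36·x^2 + 108·x^3)·Dx^2 + (-1 + x - 7·x^2 + 9·x^3 + 18·x^4)·Dx^3  (order 3).
h: a_k = 0, 0, -12, -8, 0, -48/5, -364/5, -2664/35, …
ICs: h(0) = 0, h′(0) = 0, h′′(0) = -24.

f: a_k = 0, 12, 0, -36, 0, 972/5, 0, -8748/7, …
g: a_k = -2, -2, -6, -10, -22, -42, -86, -170, …
f·g: L₀ = L_f ⊗_s L_g, ord ≤ 2·1.
Integrate: L := L₀·Dx.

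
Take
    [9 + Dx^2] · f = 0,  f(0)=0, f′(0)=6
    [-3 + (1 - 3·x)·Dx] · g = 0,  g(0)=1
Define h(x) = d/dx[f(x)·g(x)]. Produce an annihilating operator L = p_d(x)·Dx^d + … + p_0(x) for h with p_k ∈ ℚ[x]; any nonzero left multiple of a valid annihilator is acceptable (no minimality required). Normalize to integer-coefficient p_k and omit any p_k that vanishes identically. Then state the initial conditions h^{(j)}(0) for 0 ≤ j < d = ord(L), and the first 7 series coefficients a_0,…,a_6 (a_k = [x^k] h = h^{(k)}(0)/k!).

L = (-9 - 54·x + 81·x^2) + (-6 + 18·x)·Dx + (1 - 6·x + 9·x^2)·Dx^2  (order 2).
h: a_k = 6, 36, 135, 540, 8181/4, 73629/10, 1030563/40, …
ICs: h(0) = 6, h′(0) = 36.

f: a_k = 0, 6, 0, -9, 0, 81/20, 0, …
g: a_k = 1, 3, 9, 27, 81, 243, 729, …
Product ⇒ symmetric product L₀, ord ≤ 2.
Differentiate: ansatz ord ≤ ord L₀ ⇒ L.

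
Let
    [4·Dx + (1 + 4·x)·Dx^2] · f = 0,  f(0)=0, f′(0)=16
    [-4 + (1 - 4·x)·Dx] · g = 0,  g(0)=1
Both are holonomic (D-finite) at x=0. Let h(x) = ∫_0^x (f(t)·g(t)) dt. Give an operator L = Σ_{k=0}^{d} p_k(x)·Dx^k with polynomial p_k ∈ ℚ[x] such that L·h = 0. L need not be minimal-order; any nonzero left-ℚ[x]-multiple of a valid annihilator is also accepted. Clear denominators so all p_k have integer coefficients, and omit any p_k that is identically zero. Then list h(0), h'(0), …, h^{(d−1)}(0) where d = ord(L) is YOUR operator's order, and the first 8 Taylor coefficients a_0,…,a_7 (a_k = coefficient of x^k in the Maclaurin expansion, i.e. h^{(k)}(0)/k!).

f: a_k = 0, 16, -32, 256/3, -256, 4096/5, -8192/3, 65536/7, …
g: a_k = 1, 4, 16, 64, 256, 1024, 4096, 16384, …
L₀ := L_f ⊗_s L_g (sym. prod.), ord ≤ 2.
h=∫₀ˣh₀: take L = L₀·Dx.
L = 16·Dx + (4 + 48·x)·Dx^2 + (-1 + 16·x^2)·Dx^3  (order 3).
h: a_k = 0, 0, 8, 32/3, 160/3, 1792/15, 24064/45, 151552/105, …
ICs: h(0) = 0, h′(0) = 0, h′′(0) = 16.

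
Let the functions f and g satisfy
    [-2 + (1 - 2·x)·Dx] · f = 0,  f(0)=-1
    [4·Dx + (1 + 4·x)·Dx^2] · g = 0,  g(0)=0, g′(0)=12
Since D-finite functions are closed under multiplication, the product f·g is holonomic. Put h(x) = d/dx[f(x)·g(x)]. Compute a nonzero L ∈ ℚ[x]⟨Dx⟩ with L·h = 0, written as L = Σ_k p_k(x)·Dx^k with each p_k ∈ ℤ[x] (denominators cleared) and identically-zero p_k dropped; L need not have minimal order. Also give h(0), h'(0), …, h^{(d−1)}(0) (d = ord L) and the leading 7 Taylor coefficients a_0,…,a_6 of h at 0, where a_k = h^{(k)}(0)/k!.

f: a_k = -1, -2, -4, -8, -16, -32, -64, …
g: a_k = 0, 12, -24, 64, -192, 3072/5, -2048, …
f·g: L₀ = L_f ⊗_s L_g, ord ≤ 1·2.
Differentiate: ansatz ord ≤ ord L₀ ⇒ L.
L = 32 + (-2 + 40·x)·Dx + (-1 - 2·x + 8·x^2)·Dx^2  (order 2).
h: a_k = -12, 0, -192, 256, -2432, 32256/5, -170496/5, …
ICs: h(0) = -12, h′(0) = 0.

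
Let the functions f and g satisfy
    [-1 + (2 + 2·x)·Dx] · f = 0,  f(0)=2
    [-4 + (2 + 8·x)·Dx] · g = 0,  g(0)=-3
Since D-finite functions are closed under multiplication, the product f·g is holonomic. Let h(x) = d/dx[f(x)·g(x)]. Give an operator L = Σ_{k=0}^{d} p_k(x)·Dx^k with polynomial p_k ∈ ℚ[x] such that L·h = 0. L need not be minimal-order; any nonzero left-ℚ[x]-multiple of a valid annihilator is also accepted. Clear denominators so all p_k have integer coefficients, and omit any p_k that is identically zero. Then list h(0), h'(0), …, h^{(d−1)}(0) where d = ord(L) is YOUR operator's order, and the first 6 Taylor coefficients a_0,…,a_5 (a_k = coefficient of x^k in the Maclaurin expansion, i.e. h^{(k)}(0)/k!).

f: a_k = 2, 1, -1/4, 1/8, -5/64, 7/128, …
g: a_k = -3, -6, 6, -12, 30, -84, …
f·g: L₀ = L_f ⊗_s L_g, ord ≤ 1·1.
Differentiate: ansatz ord ≤ ord L₀ ⇒ L.
L = -9 + (-10 - 66·x - 120·x^2 - 64·x^3)·Dx  (order 1).
h: a_k = -15, 27/2, -405/8, 2943/16, -85725/128, 630261/256, …
ICs: h(0) = -15.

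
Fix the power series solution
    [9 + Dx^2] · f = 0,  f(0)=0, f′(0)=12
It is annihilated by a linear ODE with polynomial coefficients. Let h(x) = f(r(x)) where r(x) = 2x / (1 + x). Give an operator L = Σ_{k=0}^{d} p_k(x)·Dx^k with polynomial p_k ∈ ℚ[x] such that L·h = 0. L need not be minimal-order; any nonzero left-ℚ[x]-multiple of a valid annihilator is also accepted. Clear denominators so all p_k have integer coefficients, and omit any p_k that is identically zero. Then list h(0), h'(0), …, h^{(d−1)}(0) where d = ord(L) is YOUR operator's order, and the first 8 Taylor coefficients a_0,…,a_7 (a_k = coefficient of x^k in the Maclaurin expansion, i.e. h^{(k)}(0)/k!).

f: a_k = 0, 12, 0, -18, 0, 81/10, 0, -243/140, …
f∘r: x↦r, Dx↦Dx/r' in L_f ⇒ L₀.
L = 36 + (2 + 6·x + 6·x^2 + 2·x^3)·Dx + (1 + 4·x + 6·x^2 + 4·x^3 + x^4)·Dx^2  (order 2).
h: a_k = 0, 24, -24, -120, 408, -2904/5, 120, 53544/35, …
ICs: h(0) = 0, h′(0) = 24.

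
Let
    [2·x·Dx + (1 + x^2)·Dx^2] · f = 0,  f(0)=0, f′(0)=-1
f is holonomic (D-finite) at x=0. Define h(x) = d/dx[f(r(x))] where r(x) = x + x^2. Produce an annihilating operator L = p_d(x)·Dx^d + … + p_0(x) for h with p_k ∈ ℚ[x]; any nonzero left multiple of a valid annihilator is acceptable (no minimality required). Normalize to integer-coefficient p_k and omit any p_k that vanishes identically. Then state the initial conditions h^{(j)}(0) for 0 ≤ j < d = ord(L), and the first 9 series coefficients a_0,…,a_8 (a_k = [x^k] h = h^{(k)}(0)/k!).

L = (-2 + 2·x + 8·x^2 + 12·x^3 + 6·x^4) + (1 + 2·x + x^2 + 4·x^3 + 5·x^4 + 2·x^5)·Dx  (order 1).
h: a_k = -1, -2, 1, 4, 4, -4, -13, -8, 17, …
ICs: h(0) = -1.

f: a_k = 0, -1, 0, 1/3, 0, -1/5, 0, 1/7, 0, …
f∘r: x↦r, Dx↦Dx/r' in L_f ⇒ L₀.
h₀' ⇒ L via d/dx closure of L₀.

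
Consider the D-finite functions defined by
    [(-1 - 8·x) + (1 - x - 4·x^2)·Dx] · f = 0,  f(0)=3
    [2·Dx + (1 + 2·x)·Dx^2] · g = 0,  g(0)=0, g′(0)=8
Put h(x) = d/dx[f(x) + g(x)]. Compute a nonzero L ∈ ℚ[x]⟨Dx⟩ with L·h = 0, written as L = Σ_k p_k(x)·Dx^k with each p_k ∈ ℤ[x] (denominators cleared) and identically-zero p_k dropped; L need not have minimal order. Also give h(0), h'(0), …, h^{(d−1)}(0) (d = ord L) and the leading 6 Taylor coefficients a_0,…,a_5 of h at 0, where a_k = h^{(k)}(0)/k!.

f: a_k = 3, 3, 15, 27, 87, 195, …
g: a_k = 0, 8, -8, 32/3, -16, 128/5, …
f+g: L₀ = lclm(L_f,L_g), ord ≤ 1+2.
h₀' ⇒ L via d/dx closure of L₀.
L = (94 + 644·x + 1664·x^2 + 1920·x^3 + 1536·x^4) + (23 + 324·x + 1448·x^2 + 3072·x^3 + 3904·x^4 + 2560·x^5)·Dx + (-6 - 35·x - 53·x^2 + 98·x^3 + 528·x^4 + 864·x^5 + 512·x^6)·Dx^2  (order 2).
h: a_k = 11, 14, 113, 284, 1103, 3002, …
ICs: h(0) = 11, h′(0) = 14.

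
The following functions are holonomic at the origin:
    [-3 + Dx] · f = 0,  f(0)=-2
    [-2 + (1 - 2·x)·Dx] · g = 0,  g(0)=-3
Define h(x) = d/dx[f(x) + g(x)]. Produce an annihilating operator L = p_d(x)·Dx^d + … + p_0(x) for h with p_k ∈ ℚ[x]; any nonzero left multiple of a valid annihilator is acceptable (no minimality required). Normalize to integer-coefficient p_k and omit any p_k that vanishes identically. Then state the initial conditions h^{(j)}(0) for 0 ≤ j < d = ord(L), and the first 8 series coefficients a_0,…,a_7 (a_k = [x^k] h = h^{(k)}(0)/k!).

f: a_k = -2, -6, -9, -9, -27/4, -81/20, -81/40, -243/280, …
g: a_k = -3, -6, -12, -24, -48, -96, -192, -384, …
h₀=f+g: left-lcm gives L₀, ord ≤ 2.
h₀' ⇒ L via d/dx closure of L₀.
L = (36 + 72·x) + (-15 - 36·x + 36·x^2)·Dx + (1 + 4·x - 12·x^2)·Dx^2  (order 2).
h: a_k = -12, -42, -99, -219, -2001/4, -23283/20, -107763/40, -1721049/280, …
ICs: h(0) = -12, h′(0) = -42.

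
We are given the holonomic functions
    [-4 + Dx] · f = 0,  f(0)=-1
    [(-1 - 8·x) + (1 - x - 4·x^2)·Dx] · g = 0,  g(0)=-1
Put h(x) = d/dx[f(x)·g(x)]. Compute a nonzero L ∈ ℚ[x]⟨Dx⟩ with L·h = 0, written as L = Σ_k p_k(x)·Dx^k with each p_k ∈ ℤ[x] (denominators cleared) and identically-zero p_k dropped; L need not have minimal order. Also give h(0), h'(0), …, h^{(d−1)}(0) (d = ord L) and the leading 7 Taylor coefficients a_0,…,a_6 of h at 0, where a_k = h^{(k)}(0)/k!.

L = (34 + 48·x - 112·x^2 - 128·x^3 + 256·x^4) + (-5 + x + 40·x^2 - 64·x^4)·Dx  (order 1).
h: a_k = 5, 34, 143, 1516/3, 4883/3, 15058/3, 674711/45, …
ICs: h(0) = 5.

f: a_k = -1, -4, -8, -32/3, -32/3, -128/15, -256/45, …
g: a_k = -1, -1, -5, -9, -29, -65, -181, …
h₀=f·g: eliminate ⇒ L₀, order ≤ 1·1.
Differentiate: ansatz ord ≤ ord L₀ ⇒ L.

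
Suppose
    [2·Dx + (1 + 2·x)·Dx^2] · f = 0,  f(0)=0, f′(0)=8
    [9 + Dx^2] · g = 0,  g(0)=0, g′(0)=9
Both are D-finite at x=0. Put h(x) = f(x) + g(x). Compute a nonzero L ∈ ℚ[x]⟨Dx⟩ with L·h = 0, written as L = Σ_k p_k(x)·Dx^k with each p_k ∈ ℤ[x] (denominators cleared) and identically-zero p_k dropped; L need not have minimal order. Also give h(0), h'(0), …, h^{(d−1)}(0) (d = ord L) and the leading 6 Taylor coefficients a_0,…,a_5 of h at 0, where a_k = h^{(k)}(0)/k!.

L = (594 + 648·x + 648·x^2)·Dx + (153 + 630·x + 972·x^2 + 648·x^3)·Dx^2 + (66 + 72·x + 72·x^2)·Dx^3 + (17 + 70·x + 108·x^2 + 72·x^3)·Dx^4  (order 4).
h: a_k = 0, 17, -8, -17/6, -16, 1267/40, …
ICs: h(0) = 0, h′(0) = 17, h′′(0) = -16, h′′′(0) = -17.

f: a_k = 0, 8, -8, 32/3, -16, 128/5, …
g: a_k = 0, 9, 0, -27/2, 0, 243/40, …
L₀ := lclm(L_f,L_g); ord L₀ ≤ 2+2.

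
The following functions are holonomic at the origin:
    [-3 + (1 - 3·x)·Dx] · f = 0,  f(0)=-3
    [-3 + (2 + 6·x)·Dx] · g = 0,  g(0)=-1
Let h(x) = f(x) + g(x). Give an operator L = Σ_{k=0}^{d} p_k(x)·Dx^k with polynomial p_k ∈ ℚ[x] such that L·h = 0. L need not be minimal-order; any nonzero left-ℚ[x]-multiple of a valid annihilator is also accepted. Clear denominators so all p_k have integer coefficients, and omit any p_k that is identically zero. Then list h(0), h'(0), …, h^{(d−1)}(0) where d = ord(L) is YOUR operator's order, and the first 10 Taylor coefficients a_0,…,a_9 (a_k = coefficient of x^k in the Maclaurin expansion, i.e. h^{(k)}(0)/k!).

f: a_k = -3, -9, -27, -81, -243, -729, -2187, -6561, -19683, -59049, …
g: a_k = -1, -3/2, 9/8, -27/16, 405/128, -1701/256, 15309/1024, -72171/2048, 2814669/32768, -14073345/65536, …
Sum ⇒ L₀ = lclm(L_f,L_g) in ℚ(x)⟨Dx⟩.
L = (-45 - 81·x) + (27 + 126·x + 243·x^2)·Dx + (-2 - 18·x + 18·x^2 + 162·x^3)·Dx^2  (order 2).
h: a_k = -4, -21/2, -207/8, -1323/16, -30699/128, -188325/256, -2224179/1024, -13509099/2048, -642157875/32768, -3883908609/65536, …
ICs: h(0) = -4, h′(0) = -21/2.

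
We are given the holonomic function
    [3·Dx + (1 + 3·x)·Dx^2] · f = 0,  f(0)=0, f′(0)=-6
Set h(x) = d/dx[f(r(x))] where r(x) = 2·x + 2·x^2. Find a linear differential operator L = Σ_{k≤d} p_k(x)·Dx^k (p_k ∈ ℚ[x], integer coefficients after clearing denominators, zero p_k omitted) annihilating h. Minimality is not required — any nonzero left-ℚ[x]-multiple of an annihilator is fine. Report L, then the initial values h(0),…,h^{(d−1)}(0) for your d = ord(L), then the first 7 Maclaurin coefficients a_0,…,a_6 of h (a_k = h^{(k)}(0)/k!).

f: a_k = 0, -6, 9, -18, 81/2, -486/5, 243, …
Substitute x→r, Dx→(1/r')Dx; clear ⇒ L₀.
Derive L from L₀ (diff closure).
L = (4 + 12·x + 12·x^2) + (1 + 8·x + 18·x^2 + 12·x^3)·Dx  (order 1).
h: a_k = -12, 48, -216, 1008, -4752, 22464, -106272, …
ICs: h(0) = -12.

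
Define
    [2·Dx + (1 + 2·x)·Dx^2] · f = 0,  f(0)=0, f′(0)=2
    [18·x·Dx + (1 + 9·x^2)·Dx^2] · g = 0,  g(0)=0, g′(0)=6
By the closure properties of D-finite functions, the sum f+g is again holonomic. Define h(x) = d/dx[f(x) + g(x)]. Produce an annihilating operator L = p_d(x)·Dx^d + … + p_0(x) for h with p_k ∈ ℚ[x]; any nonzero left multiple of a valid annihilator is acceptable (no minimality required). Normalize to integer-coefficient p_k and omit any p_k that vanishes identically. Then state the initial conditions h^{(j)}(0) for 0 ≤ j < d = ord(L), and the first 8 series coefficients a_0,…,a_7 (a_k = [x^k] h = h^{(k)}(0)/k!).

f: a_k = 0, 2, -2, 8/3, -4, 32/5, -32/3, 128/7, …
g: a_k = 0, 6, 0, -18, 0, 486/5, 0, -4374/7, …
Sum ⇒ L₀ = lclm(L_f,L_g) in ℚ(x)⟨Dx⟩.
h=h₀': d/dx-closure on L₀ ⇒ L.
L = (-18 - 108·x + 486·x^2 + 324·x^3) + (-13 - 36·x + 135·x^2 + 972·x^3 + 648·x^4)·Dx + (-1 + 7·x + 18·x^2 + 81·x^3 + 243·x^4 + 162·x^5)·Dx^2  (order 2).
h: a_k = 8, -4, -46, -16, 518, -64, -4246, -256, …
ICs: h(0) = 8, h′(0) = -4.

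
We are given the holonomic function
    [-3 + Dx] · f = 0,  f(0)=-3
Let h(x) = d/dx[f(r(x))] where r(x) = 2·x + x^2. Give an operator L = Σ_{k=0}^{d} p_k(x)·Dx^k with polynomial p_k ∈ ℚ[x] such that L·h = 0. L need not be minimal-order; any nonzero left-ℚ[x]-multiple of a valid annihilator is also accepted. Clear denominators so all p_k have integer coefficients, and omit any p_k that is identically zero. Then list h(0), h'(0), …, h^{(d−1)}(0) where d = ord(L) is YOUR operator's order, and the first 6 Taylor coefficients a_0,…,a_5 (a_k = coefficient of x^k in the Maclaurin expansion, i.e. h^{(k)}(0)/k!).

L = (7 + 12·x + 6·x^2) + (-1 - x)·Dx  (order 1).
h: a_k = -18, -126, -486, -1350, -2997, -28107/5, …
ICs: h(0) = -18.

f: a_k = -3, -9, -27/2, -27/2, -81/8, -243/40, …
h₀=f(r): pull back L_f along r ⇒ L₀.
h₀' ⇒ L via d/dx closure of L₀.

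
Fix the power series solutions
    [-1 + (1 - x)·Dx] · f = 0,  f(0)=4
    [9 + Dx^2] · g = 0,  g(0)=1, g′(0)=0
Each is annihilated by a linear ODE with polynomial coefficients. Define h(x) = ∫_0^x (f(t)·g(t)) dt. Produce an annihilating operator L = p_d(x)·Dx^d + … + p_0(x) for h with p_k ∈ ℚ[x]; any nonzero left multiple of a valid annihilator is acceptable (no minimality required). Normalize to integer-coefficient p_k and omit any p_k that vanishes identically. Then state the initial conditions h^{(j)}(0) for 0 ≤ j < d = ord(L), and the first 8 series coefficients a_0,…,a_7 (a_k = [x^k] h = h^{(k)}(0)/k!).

L = (-9 + 9·x)·Dx + 2·Dx^2 + (-1 + x)·Dx^3  (order 3).
h: a_k = 0, 4, 2, -14/3, -7/2, -1/10, -1/12, -13/20, …
ICs: h(0) = 0, h′(0) = 4, h′′(0) = 4.

f: a_k = 4, 4, 4, 4, 4, 4, 4, 4, …
g: a_k = 1, 0, -9/2, 0, 27/8, 0, -81/80, 0, …
L₀ := L_f ⊗_s L_g (sym. prod.), ord ≤ 2.
h=∫₀ˣh₀: take L = L₀·Dx.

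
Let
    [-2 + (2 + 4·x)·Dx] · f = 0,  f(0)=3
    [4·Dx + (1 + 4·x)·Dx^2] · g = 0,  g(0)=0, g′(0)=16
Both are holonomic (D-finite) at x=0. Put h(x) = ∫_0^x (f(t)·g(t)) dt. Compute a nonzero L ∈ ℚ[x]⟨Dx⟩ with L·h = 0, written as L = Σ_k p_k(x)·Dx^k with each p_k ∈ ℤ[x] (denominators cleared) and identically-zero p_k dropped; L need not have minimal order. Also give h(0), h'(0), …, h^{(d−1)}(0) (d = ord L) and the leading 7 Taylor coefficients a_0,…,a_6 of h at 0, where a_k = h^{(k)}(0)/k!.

L = (-1 + 4·x)·Dx + (2 + 4·x)·Dx^2 + (1 + 8·x + 20·x^2 + 16·x^3)·Dx^3  (order 3).
h: a_k = 0, 0, 24, -16, 34, -88, 3709/15, …
ICs: h(0) = 0, h′(0) = 0, h′′(0) = 48.

f: a_k = 3, 3, -3/2, 3/2, -15/8, 21/8, -63/16, …
g: a_k = 0, 16, -32, 256/3, -256, 4096/5, -8192/3, …
h₀=f·g: eliminate ⇒ L₀, order ≤ 1·2.
Integrate: L := L₀·Dx.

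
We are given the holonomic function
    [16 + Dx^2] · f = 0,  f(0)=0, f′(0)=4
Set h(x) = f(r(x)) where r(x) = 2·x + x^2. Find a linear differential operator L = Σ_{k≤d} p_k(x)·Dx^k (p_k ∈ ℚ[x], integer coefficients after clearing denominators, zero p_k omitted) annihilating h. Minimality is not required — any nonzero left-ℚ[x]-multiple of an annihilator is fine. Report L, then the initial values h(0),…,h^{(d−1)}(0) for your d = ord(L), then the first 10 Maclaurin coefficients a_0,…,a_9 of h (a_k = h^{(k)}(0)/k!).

L = (64 + 192·x + 192·x^2 + 64·x^3) - Dx + (1 + x)·Dx^2  (order 2).
h: a_k = 0, 8, 4, -256/3, -128, 3136/15, 672, 83968/315, -50176/45, -4902656/2835, …
ICs: h(0) = 0, h′(0) = 8.

f: a_k = 0, 4, 0, -32/3, 0, 128/15, 0, -1024/315, 0, 2048/2835, …
f∘r: x↦r, Dx↦Dx/r' in L_f ⇒ L₀.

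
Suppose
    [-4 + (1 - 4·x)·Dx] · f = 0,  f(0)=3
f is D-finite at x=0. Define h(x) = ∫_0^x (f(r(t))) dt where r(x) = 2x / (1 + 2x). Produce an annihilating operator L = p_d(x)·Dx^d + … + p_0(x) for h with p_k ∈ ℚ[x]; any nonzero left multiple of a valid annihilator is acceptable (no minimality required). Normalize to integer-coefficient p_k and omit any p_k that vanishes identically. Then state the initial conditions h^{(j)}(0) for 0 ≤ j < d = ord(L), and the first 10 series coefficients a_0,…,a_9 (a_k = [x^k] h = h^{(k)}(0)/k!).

L = 8·Dx + (-1 + 4·x + 12·x^2)·Dx^2  (order 2).
h: a_k = 0, 3, 12, 48, 216, 5184/5, 5184, 186624/7, 139968, 746496, …
ICs: h(0) = 0, h′(0) = 3.

f: a_k = 3, 12, 48, 192, 768, 3072, 12288, 49152, 196608, 786432, …
L₀ from L_f via x↦r, Dx↦r'^{-1}Dx.
Integrate: L := L₀·Dx.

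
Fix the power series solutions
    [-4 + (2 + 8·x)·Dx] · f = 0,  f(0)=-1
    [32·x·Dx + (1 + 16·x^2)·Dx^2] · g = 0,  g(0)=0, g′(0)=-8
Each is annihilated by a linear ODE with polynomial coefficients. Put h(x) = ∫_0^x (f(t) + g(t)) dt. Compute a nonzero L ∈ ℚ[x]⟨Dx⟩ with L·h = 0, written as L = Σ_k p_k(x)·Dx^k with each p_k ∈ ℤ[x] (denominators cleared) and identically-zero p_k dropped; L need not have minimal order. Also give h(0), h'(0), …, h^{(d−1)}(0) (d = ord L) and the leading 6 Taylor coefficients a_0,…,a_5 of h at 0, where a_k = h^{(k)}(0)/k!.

f: a_k = -1, -2, 2, -4, 10, -28, …
g: a_k = 0, -8, 0, 128/3, 0, -2048/5, …
Weyl lclm of L_f,L_g ⇒ L₀ (ord ≤ 3).
Integrate: L := L₀·Dx.
L = (-32 - 320·x + 1536·x^2 + 3072·x^3)·Dx^2 + (-22 - 128·x + 320·x^2 + 6144·x^3 + 10752·x^4)·Dx^3 + (-1 + 12·x + 96·x^2 + 384·x^3 + 1792·x^4 + 3072·x^5)·Dx^4  (order 4).
h: a_k = 0, -1, -5, 2/3, 29/3, 2, …
ICs: h(0) = 0, h′(0) = -1, h′′(0) = -10, h′′′(0) = 4.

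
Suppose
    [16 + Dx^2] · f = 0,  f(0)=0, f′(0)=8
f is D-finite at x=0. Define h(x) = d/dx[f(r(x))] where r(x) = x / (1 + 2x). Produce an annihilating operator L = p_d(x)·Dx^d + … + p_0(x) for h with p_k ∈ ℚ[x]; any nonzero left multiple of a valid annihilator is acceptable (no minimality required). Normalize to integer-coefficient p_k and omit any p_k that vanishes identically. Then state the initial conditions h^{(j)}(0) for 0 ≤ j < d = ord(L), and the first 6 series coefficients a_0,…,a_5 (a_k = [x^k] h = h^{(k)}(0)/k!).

L = (40 + 96·x + 96·x^2) + (12 + 72·x + 144·x^2 + 96·x^3)·Dx + (1 + 8·x + 24·x^2 + 32·x^3 + 16·x^4)·Dx^2  (order 2).
h: a_k = 8, -32, 32, 256, -5504/3, 7680, …
ICs: h(0) = 8, h′(0) = -32.

f: a_k = 0, 8, 0, -64/3, 0, 256/15, …
Change of var in L_f (x↦r) gives L₀.
h₀' ⇒ L via d/dx closure of L₀.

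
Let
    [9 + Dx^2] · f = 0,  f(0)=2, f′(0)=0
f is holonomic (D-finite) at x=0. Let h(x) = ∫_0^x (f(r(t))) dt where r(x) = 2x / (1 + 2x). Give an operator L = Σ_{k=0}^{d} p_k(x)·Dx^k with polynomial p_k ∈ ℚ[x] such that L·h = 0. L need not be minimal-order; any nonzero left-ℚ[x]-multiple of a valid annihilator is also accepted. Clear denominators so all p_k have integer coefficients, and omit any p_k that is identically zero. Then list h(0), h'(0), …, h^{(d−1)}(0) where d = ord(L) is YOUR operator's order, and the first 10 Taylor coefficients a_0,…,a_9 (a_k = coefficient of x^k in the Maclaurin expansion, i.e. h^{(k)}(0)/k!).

L = 36·Dx + (4 + 24·x + 48·x^2 + 32·x^3)·Dx^2 + (1 + 8·x + 24·x^2 + 32·x^3 + 16·x^4)·Dx^3  (order 3).
h: a_k = 0, 2, 0, -12, 36, -324/5, 48, 936/5, -5508/5, 130468/35, …
ICs: h(0) = 0, h′(0) = 2, h′′(0) = 0.

f: a_k = 2, 0, -9, 0, 27/4, 0, -81/40, 0, 729/2240, 0, …
f∘r: x↦r, Dx↦Dx/r' in L_f ⇒ L₀.
h=∫₀ˣh₀: take L = L₀·Dx.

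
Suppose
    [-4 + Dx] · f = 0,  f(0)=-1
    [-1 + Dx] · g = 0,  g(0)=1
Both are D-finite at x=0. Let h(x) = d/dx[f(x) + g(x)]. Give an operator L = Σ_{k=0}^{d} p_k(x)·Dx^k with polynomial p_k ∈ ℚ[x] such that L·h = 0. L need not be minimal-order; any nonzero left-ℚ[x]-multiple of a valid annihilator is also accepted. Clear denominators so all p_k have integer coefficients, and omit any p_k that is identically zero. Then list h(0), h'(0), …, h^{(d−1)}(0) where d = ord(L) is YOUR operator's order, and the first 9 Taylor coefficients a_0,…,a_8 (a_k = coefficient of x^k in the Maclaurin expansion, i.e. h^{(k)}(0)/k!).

f: a_k = -1, -4, -8, -32/3, -32/3, -128/15, -256/45, -1024/315, -512/315, …
g: a_k = 1, 1, 1/2, 1/6, 1/24, 1/120, 1/720, 1/5040, 1/40320, …
Weyl lclm of L_f,L_g ⇒ L₀ (ord ≤ 2).
h₀' ⇒ L via d/dx closure of L₀.
L = 4 - 5·Dx + Dx^2  (order 2).
h: a_k = -3, -15, -63/2, -85/2, -341/8, -273/8, -5461/240, -4369/336, -4161/640, …
ICs: h(0) = -3, h′(0) = -15.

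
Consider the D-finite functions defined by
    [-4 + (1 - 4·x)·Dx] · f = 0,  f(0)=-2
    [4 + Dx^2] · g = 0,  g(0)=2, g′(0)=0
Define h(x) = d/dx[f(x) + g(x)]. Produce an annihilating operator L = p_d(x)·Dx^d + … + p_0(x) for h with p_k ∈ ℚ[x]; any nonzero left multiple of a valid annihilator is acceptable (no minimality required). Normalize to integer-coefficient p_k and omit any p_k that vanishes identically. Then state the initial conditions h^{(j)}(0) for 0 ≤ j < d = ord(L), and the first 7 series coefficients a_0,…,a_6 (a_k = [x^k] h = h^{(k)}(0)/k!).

f: a_k = -2, -8, -32, -128, -512, -2048, -8192, …
g: a_k = 2, 0, -4, 0, 4/3, 0, -8/45, …
Sum ⇒ L₀ = lclm(L_f,L_g) in ℚ(x)⟨Dx⟩.
h=h₀': d/dx-closure on L₀ ⇒ L.
L = (1568 - 256·x + 512·x^2) + (-100 + 432·x - 192·x^2 + 256·x^3)·Dx + (392 - 64·x + 128·x^2)·Dx^2 + (-25 + 108·x - 48·x^2 + 64·x^3)·Dx^3  (order 3).
h: a_k = -8, -72, -384, -6128/3, -10240, -737296/15, -229376, …
ICs: h(0) = -8, h′(0) = -72, h′′(0) = -768.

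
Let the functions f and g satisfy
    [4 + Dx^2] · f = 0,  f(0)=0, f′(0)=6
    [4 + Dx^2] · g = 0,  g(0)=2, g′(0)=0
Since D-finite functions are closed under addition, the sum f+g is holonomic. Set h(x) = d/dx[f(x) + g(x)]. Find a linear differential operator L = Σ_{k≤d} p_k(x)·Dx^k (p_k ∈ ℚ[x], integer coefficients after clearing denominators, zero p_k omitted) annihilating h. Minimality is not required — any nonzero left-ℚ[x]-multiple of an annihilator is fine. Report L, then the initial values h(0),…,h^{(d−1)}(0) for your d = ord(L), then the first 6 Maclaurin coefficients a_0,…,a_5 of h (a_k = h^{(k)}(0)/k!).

L = 4 + Dx^2  (order 2).
h: a_k = 6, -8, -12, 16/3, 4, -16/15, …
ICs: h(0) = 6, h′(0) = -8.

f: a_k = 0, 6, 0, -4, 0, 4/5, …
g: a_k = 2, 0, -4, 0, 4/3, 0, …
f+g: L₀ = lclm(L_f,L_g), ord ≤ 2+2.
Differentiate: ansatz ord ≤ ord L₀ ⇒ L.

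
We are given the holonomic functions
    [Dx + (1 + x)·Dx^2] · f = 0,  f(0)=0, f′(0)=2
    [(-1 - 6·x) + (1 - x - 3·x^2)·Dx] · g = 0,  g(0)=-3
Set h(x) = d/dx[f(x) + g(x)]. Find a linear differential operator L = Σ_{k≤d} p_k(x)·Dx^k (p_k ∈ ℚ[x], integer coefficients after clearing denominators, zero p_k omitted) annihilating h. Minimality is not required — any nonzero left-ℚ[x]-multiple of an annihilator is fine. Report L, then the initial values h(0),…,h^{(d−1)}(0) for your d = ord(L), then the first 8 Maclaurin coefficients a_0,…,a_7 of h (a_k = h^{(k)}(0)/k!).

L = (-58 - 350·x - 636·x^2 - 756·x^3 - 324·x^4) + (-40 - 364·x - 976·x^2 - 1632·x^3 - 1530·x^4 - 540·x^5)·Dx + (9 + 31·x + 27·x^2 - 115·x^3 - 345·x^4 - 333·x^5 - 108·x^6)·Dx^2  (order 2).
h: a_k = -1, -26, -61, -230, -598, -1748, -4555, -12194, …
ICs: h(0) = -1, h′(0) = -26.

f: a_k = 0, 2, -1, 2/3, -1/2, 2/5, -1/3, 2/7, …
g: a_k = -3, -3, -12, -21, -57, -120, -291, -651, …
Weyl lclm of L_f,L_g ⇒ L₀ (ord ≤ 3).
Differentiate: ansatz ord ≤ ord L₀ ⇒ L.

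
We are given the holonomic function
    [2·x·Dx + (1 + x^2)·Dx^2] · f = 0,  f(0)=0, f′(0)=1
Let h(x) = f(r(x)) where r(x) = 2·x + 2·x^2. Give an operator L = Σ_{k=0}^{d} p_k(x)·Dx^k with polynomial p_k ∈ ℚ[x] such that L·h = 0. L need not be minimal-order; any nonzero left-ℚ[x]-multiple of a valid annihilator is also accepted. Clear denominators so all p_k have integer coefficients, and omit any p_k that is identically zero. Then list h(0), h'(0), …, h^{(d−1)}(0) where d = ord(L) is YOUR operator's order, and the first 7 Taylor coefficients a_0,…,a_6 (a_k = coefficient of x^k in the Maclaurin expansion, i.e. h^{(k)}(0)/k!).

f: a_k = 0, 1, 0, -1/3, 0, 1/5, 0, …
h₀=f(r): pull back L_f along r ⇒ L₀.
L = (-2 + 8·x + 32·x^2 + 48·x^3 + 24·x^4)·Dx + (1 + 2·x + 4·x^2 + 16·x^3 + 20·x^4 + 8·x^5)·Dx^2  (order 2).
h: a_k = 0, 2, 2, -8/3, -8, -8/5, 88/3, …
ICs: h(0) = 0, h′(0) = 2.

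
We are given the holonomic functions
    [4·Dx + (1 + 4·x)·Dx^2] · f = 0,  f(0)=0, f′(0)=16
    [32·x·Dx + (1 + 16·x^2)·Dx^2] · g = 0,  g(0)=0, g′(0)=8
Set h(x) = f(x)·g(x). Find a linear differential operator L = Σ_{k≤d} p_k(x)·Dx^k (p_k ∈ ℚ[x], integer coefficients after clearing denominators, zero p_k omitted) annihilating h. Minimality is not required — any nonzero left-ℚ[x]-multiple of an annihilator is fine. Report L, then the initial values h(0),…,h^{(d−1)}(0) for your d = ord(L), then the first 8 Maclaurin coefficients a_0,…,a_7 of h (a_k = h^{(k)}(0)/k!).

L = (1536 + 11264·x + 81920·x^2 + 638976·x^3 + 1966080·x^4 + 3407872·x^5 + 4194304·x^7)·Dx + (288 + 7936·x + 78848·x^2 + 495616·x^3 + 2228224·x^4 + 6094848·x^5 + 9175040·x^6 + 3145728·x^7 + 14680064·x^8)·Dx^2 + (48 + 1024·x + 12288·x^2 + 79872·x^3 + 368640·x^4 + 1277952·x^5 + 3145728·x^6 + 4718592·x^7 + 3145728·x^8 + 8388608·x^9)·Dx^3 + (5 + 72·x + 592·x^2 + 3584·x^3 + 16896·x^4 + 61440·x^5 + 172032·x^6 + 393216·x^7 + 589824·x^8 + 524288·x^9 + 1048576·x^10)·Dx^4  (order 4).
h: a_k = 0, 0, 128, -256, 0, -2048/3, 425984/45, -360448/15, …
ICs: h(0) = 0, h′(0) = 0, h′′(0) = 256, h′′′(0) = -1536.

f: a_k = 0, 16, -32, 256/3, -256, 4096/5, -8192/3, 65536/7, …
g: a_k = 0, 8, 0, -128/3, 0, 2048/5, 0, -32768/7, …
f·g: L₀ = L_f ⊗_s L_g, ord ≤ 2·2.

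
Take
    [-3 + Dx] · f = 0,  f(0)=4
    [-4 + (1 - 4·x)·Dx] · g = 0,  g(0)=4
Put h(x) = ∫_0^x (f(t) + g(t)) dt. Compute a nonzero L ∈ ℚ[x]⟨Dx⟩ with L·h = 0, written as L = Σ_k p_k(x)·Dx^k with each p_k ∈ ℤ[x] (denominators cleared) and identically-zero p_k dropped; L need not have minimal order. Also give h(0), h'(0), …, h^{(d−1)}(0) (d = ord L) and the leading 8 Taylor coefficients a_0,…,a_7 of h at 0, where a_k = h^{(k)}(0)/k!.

f: a_k = 4, 12, 18, 18, 27/2, 81/10, 81/20, 243/140, …
g: a_k = 4, 16, 64, 256, 1024, 4096, 16384, 65536, …
Sum ⇒ L₀ = lclm(L_f,L_g) in ℚ(x)⟨Dx⟩.
Integrate: L := L₀·Dx.
L = (60 + 144·x)·Dx + (-23 - 72·x + 144·x^2)·Dx^2 + (1 + 8·x - 48·x^2)·Dx^3  (order 3).
h: a_k = 0, 8, 14, 82/3, 137/2, 415/2, 41041/60, 46823/20, …
ICs: h(0) = 0, h′(0) = 8, h′′(0) = 28.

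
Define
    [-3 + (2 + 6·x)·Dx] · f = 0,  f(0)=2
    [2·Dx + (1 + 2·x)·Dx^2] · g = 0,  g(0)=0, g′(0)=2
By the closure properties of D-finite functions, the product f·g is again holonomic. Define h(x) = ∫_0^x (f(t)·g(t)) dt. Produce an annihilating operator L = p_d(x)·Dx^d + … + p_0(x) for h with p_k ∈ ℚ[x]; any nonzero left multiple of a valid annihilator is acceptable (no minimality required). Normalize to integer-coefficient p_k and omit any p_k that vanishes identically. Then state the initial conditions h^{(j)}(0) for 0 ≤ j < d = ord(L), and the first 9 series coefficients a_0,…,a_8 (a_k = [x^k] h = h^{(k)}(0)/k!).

f: a_k = 2, 3, -9/4, 27/8, -405/64, 1701/128, -15309/512, 72171/1024, -2814669/16384, …
g: a_k = 0, 2, -2, 8/3, -4, 32/5, -32/3, 128/7, -32, …
Product ⇒ symmetric product L₀, ord ≤ 2.
∫: right-multiply L₀ by Dx.
L = (15 + 18·x)·Dx + (-4 - 12·x)·Dx^2 + (4 + 32·x + 84·x^2 + 72·x^3)·Dx^3  (order 3).
h: a_k = 0, 0, 2, 2/3, -31/24, 9/4, -3937/960, 52897/6720, -1134179/71680, …
ICs: h(0) = 0, h′(0) = 0, h′′(0) = 4.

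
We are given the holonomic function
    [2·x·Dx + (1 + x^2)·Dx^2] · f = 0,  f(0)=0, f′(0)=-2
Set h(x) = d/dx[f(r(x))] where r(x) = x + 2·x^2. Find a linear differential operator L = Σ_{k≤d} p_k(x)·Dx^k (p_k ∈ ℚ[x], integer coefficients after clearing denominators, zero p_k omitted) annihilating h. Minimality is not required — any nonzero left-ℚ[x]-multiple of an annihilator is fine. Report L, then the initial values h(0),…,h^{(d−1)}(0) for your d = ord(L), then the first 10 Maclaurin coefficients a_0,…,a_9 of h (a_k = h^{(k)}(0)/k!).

f: a_k = 0, -2, 0, 2/3, 0, -2/5, 0, 2/7, 0, -2/9, …
f∘r: x↦r, Dx↦Dx/r' in L_f ⇒ L₀.
h₀' ⇒ L via d/dx closure of L₀.
L = (-4 + 2·x + 16·x^2 + 48·x^3 + 48·x^4) + (1 + 4·x + x^2 + 8·x^3 + 20·x^4 + 16·x^5)·Dx  (order 1).
h: a_k = -2, -8, 2, 16, 38, 8, -110, -224, -74, 632, …
ICs: h(0) = -2.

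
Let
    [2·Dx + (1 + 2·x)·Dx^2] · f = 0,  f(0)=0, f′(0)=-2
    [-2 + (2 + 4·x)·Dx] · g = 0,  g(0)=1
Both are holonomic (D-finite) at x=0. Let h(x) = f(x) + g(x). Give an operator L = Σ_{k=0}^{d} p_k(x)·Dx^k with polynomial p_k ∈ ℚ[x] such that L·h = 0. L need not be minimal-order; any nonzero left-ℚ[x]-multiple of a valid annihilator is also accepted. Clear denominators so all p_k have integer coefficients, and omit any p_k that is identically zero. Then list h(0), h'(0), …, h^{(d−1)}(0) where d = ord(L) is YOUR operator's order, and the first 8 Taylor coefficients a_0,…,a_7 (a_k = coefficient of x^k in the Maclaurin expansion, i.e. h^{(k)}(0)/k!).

L = 2·Dx + (5 + 10·x)·Dx^2 + (1 + 4·x + 4·x^2)·Dx^3  (order 3).
h: a_k = 1, -1, 3/2, -13/6, 27/8, -221/40, 449/48, -1817/112, …
ICs: h(0) = 1, h′(0) = -1, h′′(0) = 3.

f: a_k = 0, -2, 2, -8/3, 4, -32/5, 32/3, -128/7, …
g: a_k = 1, 1, -1/2, 1/2, -5/8, 7/8, -21/16, 33/16, …
Weyl lclm of L_f,L_g ⇒ L₀ (ord ≤ 3).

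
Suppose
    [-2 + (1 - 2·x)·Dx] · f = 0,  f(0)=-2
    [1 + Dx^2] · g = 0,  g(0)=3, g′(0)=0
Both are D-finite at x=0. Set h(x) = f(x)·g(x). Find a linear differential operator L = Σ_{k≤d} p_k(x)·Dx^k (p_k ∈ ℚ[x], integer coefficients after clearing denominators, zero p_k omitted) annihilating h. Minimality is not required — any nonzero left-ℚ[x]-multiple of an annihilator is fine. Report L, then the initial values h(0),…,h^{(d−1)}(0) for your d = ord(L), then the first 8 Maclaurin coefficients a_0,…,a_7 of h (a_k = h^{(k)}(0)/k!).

f: a_k = -2, -4, -8, -16, -32, -64, -128, -256, …
g: a_k = 3, 0, -3/2, 0, 1/8, 0, -1/240, 0, …
f·g: L₀ = L_f ⊗_s L_g, ord ≤ 1·2.
L = (-1 + 2·x) + 4·Dx + (-1 + 2·x)·Dx^2  (order 2).
h: a_k = -6, -12, -21, -42, -337/4, -337/2, -40439/120, -40439/60, …
ICs: h(0) = -6, h′(0) = -12.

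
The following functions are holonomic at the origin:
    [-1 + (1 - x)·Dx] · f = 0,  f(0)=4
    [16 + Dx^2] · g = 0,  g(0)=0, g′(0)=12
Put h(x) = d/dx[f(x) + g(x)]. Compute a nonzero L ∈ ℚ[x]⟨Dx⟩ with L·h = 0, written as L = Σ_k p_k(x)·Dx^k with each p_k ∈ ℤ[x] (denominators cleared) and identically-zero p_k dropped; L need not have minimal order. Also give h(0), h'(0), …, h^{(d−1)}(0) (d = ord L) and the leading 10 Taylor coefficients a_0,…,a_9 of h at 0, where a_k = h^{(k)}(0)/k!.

f: a_k = 4, 4, 4, 4, 4, 4, 4, 4, 4, 4, …
g: a_k = 0, 12, 0, -32, 0, 128/5, 0, -1024/105, 0, 2048/945, …
L₀ := lclm(L_f,L_g); ord L₀ ≤ 1+2.
Derive L from L₀ (diff closure).
L = (448 - 512·x + 256·x^2) + (-176 + 432·x - 384·x^2 + 128·x^3)·Dx + (28 - 32·x + 16·x^2)·Dx^2 + (-11 + 27·x - 24·x^2 + 8·x^3)·Dx^3  (order 3).
h: a_k = 16, 8, -84, 16, 148, 24, -604/15, 32, 5828/105, 40, …
ICs: h(0) = 16, h′(0) = 8, h′′(0) = -168.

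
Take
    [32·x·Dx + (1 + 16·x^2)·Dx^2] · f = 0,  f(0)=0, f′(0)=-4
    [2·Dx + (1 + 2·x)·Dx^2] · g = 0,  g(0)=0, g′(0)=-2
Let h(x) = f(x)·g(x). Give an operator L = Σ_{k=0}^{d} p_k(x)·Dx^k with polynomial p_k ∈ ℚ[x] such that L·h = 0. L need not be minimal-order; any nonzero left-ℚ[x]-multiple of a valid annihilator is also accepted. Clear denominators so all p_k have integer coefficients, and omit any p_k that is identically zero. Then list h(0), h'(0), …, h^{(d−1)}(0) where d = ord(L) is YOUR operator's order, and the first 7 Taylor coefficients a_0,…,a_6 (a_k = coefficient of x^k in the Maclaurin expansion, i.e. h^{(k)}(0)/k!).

L = (2304 + 8960·x + 114688·x^2 + 552960·x^3 + 983040·x^4 + 851968·x^5 + 1048576·x^7)·Dx + (1032 + 14720·x + 111872·x^2 + 616448·x^3 + 1884160·x^4 + 3047424·x^5 + 2293760·x^6 + 1572864·x^7 + 3670016·x^8)·Dx^2 + (72 + 2512·x + 19968·x^2 + 99072·x^3 + 393216·x^4 + 1019904·x^5 + 1572864·x^6 + 1376256·x^7 + 1572864·x^8 + 2097152·x^9)·Dx^3 + (17 + 132·x + 964·x^2 + 4864·x^3 + 18432·x^4 + 55296·x^5 + 129024·x^6 + 196608·x^7 + 196608·x^8 + 262144·x^9 + 262144·x^10)·Dx^4  (order 4).
h: a_k = 0, 0, 8, -8, -32, 80/3, 17024/45, …
ICs: h(0) = 0, h′(0) = 0, h′′(0) = 16, h′′′(0) = -48.

f: a_k = 0, -4, 0, 64/3, 0, -1024/5, 0, …
g: a_k = 0, -2, 2, -8/3, 4, -32/5, 32/3, …
f·g: L₀ = L_f ⊗_s L_g, ord ≤ 2·2.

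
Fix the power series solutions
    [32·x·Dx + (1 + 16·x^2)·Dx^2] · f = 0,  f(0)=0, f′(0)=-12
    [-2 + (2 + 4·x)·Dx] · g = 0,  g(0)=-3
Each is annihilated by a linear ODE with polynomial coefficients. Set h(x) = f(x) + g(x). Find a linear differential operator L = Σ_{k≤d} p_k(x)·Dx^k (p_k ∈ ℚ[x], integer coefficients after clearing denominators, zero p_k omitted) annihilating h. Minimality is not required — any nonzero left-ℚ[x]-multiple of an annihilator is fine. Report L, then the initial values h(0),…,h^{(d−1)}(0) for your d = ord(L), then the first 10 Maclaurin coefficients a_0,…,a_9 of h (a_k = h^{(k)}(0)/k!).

f: a_k = 0, -12, 0, 64, 0, -3072/5, 0, 49152/7, 0, -262144/3, …
g: a_k = -3, -3, 3/2, -3/2, 15/8, -21/8, 63/16, -99/16, 1287/128, -2145/128, …
h₀=f+g: left-lcm gives L₀, ord ≤ 3.
L = (-32 - 160·x + 1536·x^2 + 1536·x^3)·Dx + (-35 - 128·x + 1312·x^2 + 6144·x^3 + 5376·x^4)·Dx^2 + (-1 + 30·x + 96·x^2 + 576·x^3 + 1792·x^4 + 1536·x^5)·Dx^3  (order 3).
h: a_k = -3, -15, 3/2, 125/2, 15/8, -24681/40, 63/16, 785739/112, 1287/128, -33560867/384, …
ICs: h(0) = -3, h′(0) = -15, h′′(0) = 3.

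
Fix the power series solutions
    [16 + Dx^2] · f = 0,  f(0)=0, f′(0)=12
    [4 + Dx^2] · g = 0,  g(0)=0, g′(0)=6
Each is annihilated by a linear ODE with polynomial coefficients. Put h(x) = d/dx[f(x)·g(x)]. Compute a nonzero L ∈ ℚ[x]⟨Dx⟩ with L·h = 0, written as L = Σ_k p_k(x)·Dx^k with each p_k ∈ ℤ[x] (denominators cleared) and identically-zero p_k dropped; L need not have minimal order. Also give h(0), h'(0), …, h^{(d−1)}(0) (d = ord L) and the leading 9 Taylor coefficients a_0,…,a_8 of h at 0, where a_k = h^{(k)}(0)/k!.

L = 144 + 40·Dx^2 + Dx^4  (order 4).
h: a_k = 0, 144, 0, -960, 0, 8736/5, 0, -10496/7, 0, …
ICs: h(0) = 0, h′(0) = 144, h′′(0) = 0, h′′′(0) = -5760.

f: a_k = 0, 12, 0, -32, 0, 128/5, 0, -1024/105, 0, …
g: a_k = 0, 6, 0, -4, 0, 4/5, 0, -8/105, 0, …
L₀ := L_f ⊗_s L_g (sym. prod.), ord ≤ 4.
h₀' ⇒ L via d/dx closure of L₀.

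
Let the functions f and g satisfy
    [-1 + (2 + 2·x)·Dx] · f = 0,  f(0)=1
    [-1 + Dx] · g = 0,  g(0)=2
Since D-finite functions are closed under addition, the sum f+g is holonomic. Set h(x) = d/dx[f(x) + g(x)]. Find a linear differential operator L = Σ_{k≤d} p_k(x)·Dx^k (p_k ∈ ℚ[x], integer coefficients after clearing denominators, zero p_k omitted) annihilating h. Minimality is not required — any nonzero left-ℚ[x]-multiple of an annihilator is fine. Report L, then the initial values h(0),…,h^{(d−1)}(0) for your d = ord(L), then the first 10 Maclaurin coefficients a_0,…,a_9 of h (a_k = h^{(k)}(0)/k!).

f: a_k = 1, 1/2, -1/8, 1/16, -5/128, 7/256, -21/1024, 33/2048, -429/32768, 715/65536, …
g: a_k = 2, 2, 1, 1/3, 1/12, 1/60, 1/360, 1/2520, 1/20160, 1/181440, …
Weyl lclm of L_f,L_g ⇒ L₀ (ord ≤ 2).
Derive L from L₀ (diff closure).
L = (-5 - 2·x) + (-1 - 8·x - 4·x^2)·Dx + (6 + 10·x + 4·x^2)·Dx^2  (order 2).
h: a_k = 5/2, 7/4, 19/16, 17/96, 169/768, -817/7680, 10651/92160, -134623/1290240, 2028049/20643840, -34457377/371589120, …
ICs: h(0) = 5/2, h′(0) = 7/4.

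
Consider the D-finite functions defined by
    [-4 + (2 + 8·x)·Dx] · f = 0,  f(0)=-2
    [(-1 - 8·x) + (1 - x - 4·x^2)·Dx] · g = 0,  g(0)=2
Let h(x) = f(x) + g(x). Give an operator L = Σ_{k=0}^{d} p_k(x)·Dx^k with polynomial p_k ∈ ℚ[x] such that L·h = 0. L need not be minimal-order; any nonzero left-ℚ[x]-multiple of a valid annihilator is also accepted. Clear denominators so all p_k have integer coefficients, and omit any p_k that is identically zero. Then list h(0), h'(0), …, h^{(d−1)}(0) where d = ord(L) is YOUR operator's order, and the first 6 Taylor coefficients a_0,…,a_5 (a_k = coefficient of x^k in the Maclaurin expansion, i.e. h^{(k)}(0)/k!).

f: a_k = -2, -4, 4, -8, 20, -56, …
g: a_k = 2, 2, 10, 18, 58, 130, …
h₀=f+g: left-lcm gives L₀, ord ≤ 2.
L = (24 + 156·x + 336·x^2 + 640·x^3) + (-14 - 96·x - 420·x^2 - 1184·x^3 - 1600·x^4)·Dx + (-1 + 11·x + 90·x^2 + 24·x^3 - 544·x^4 - 640·x^5)·Dx^2  (order 2).
h: a_k = 0, -2, 14, 10, 78, 74, …
ICs: h(0) = 0, h′(0) = -2.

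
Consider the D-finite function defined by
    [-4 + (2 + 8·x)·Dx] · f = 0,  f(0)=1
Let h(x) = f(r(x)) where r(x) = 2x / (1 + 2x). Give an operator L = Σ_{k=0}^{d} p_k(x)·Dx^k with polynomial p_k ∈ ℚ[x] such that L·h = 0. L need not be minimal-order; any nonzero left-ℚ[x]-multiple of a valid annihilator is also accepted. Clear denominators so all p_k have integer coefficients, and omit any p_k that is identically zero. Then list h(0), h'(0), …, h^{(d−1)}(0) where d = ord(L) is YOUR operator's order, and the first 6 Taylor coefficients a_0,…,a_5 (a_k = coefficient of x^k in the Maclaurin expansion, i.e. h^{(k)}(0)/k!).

L = -4 + (1 + 12·x + 20·x^2)·Dx  (order 1).
h: a_k = 1, 4, -16, 80, -480, 3264, …
ICs: h(0) = 1.

f: a_k = 1, 2, -2, 4, -10, 28, …
L₀ from L_f via x↦r, Dx↦r'^{-1}Dx.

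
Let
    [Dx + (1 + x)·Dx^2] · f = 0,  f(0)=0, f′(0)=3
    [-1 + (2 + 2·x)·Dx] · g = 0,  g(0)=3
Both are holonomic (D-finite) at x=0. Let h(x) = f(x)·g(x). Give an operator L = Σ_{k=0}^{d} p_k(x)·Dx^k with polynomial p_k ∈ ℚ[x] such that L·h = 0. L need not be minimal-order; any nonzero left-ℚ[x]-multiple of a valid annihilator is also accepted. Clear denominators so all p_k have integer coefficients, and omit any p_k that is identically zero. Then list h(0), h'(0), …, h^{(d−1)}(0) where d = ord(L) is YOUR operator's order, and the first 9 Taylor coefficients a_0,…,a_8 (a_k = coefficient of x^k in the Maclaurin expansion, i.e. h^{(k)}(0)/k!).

L = 1 + (4 + 8·x + 4·x^2)·Dx^2  (order 2).
h: a_k = 0, 9, 0, -3/8, 3/8, -213/640, 93/320, -9129/35840, 8067/35840, …
ICs: h(0) = 0, h′(0) = 9.

f: a_k = 0, 3, -3/2, 1, -3/4, 3/5, -1/2, 3/7, -3/8, …
g: a_k = 3, 3/2, -3/8, 3/16, -15/128, 21/256, -63/1024, 99/2048, -1287/32768, …
Product ⇒ symmetric product L₀, ord ≤ 2.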